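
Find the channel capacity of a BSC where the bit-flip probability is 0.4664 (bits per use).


H(p) = -p*log2(p) - (1-p)*log2(1-p) = -0.4664*log2(0.4664) - 0.5336*log2(0.5336) = 0.513208 + 0.483532 = 0.9967. C = 1 - H(p) = 1 - 0.9967 = 0.0033

0.0033 bits


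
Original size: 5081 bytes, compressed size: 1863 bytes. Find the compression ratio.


Ratio = original / compressed = 5081 / 1863 = 2.7273

2.7273


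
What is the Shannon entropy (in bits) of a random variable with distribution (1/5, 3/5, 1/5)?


H = -sum(p_i * log2(p_i)). Terms: -(1/5)*log2(1/5) = 0.464386; -(3/5)*log2(3/5) = 0.442179; -(1/5)*log2(1/5) = 0.464386. H = 0.464386 + 0.442179 + 0.464386 = 1.371

1.371 bits


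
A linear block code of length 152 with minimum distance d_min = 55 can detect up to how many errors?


Detection capability = d_min - 1 = 55 - 1 = 54

54 errors


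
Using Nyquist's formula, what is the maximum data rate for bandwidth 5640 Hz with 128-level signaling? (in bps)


Rate = 2 * B * log2(M) = 2 * 5640 * 7.0 = 78960.0

78960.0 bps


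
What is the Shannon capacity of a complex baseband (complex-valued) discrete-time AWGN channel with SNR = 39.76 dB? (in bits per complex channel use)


SNR_linear = 10^(39.76/10) = 9462.3716; C = log2(1 + SNR_linear) = log2(1 + 9462.3716) = 13.2081

13.2081 bits/channel use


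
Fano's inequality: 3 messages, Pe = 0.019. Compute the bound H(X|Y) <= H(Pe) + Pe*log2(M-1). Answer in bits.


H(Pe) = -Pe*log2(Pe) - (1-Pe)*log2(1-Pe) = -0.019*log2(0.019) - 0.981*log2(0.981) = 0.108639 + 0.027149 = 0.1358. Pe*log2(M-1) = 0.019*log2(2) = 0.019000. Bound = H(Pe) + Pe*log2(M-1) = 0.108639 + 0.027149 + 0.019000 = 0.1548

0.1548 bits


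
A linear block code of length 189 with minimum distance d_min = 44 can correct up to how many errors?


Correction capability = floor((d-1)/2) = floor((44-1)/2) = 21

21 errors


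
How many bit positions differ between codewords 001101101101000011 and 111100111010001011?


Count differing positions: ^ ^ . . . ^ . ^ . ^ ^ ^ . . ^ . . . = 8 differences

8


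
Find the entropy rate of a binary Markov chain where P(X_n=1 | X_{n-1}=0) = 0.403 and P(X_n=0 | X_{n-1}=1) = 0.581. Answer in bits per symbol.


Stationary distribution: pi_0 = p10/(p01+p10) = 0.5904, pi_1 = 0.4096. Entropy rate H' = pi_0*H(p01) + pi_1*H(p10) = 0.5904*0.9727 + 0.4096*0.981 = 0.9761

0.9761 bits/symbol


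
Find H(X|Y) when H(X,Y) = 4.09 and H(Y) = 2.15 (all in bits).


H(X|Y) = H(X,Y) - H(Y) = 4.09 - 2.15 = 1.94

1.94 bits


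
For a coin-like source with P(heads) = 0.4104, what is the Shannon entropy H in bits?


H = -p*log2(p) - (1-p)*log2(1-p). -0.4104*log2(0.4104) = 0.527322; -0.5896*log2(0.5896) = 0.449388. H = 0.527322 + 0.449388 = 0.9767

0.9767 bits


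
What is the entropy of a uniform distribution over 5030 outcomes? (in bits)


H = log2(n) = log2(5030) = 12.2963

12.2963 bits


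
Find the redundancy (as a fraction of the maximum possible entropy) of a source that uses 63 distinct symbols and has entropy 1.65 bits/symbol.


H_max = log2(K) = log2(63) = 5.9773 bits/symbol. Redundancy = 1 - H/H_max = 1 - 1.65/5.9773 = 1 - 0.276 = 0.724

0.724


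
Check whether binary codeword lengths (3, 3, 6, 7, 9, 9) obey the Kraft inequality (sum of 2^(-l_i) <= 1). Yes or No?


Kraft sum = sum(2^(-l_i)) = 0.2773, need <= 1. Result: satisfied (a binary prefix-free code with these lengths exists)

Yes


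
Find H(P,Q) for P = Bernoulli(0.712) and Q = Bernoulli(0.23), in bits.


H(P,Q) = -p*log2(q) - (1-p)*log2(1-q). -0.712*log2(0.23) = 1.509649; -0.288*log2(0.77) = 0.108596. H(P,Q) = 1.509649 + 0.108596 = 1.6182

1.6182 bits


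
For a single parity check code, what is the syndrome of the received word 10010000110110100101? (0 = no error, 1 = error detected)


Syndrome = XOR of all bits = 1 XOR 0 XOR 0 XOR 1 XOR 0 XOR 0 XOR 0 XOR 0 XOR 1 XOR 1 XOR 0 XOR 1 XOR 1 XOR 0 XOR 1 XOR 0 XOR 0 XOR 1 XOR 0 XOR 1 = 1

1


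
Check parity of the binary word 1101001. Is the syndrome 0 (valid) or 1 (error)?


Syndrome = XOR of all bits = 1 XOR 1 XOR 0 XOR 1 XOR 0 XOR 0 XOR 1 = 0

0


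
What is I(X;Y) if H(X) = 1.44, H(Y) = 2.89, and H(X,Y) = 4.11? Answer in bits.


I(X;Y) = H(X) + H(Y) - H(X,Y) = 1.44 + 2.89 - 4.11 = 0.22

0.22 bits


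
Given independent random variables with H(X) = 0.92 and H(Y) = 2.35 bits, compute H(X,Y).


For independent variables, H(X,Y) = H(X) + H(Y) = 0.92 + 2.35 = 3.27

3.27 bits


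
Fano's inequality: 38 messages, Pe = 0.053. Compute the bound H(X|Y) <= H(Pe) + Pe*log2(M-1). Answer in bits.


H(Pe) = -Pe*log2(Pe) - (1-Pe)*log2(1-Pe) = -0.053*log2(0.053) - 0.947*log2(0.947) = 0.224607 + 0.074400 = 0.299. Pe*log2(M-1) = 0.053*log2(37) = 0.276101. Bound = H(Pe) + Pe*log2(M-1) = 0.224607 + 0.074400 + 0.276101 = 0.5751

0.5751 bits


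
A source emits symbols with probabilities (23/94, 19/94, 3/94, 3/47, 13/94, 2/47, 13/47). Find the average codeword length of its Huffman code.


Huffman construction (repeatedly merge the two least-probable nodes; each merge adds 1 bit to every symbol beneath it): 3/94 + 2/47 = 7/94; 3/47 + 7/94 = 13/94; 13/94 + 13/94 = 13/47; 19/94 + 23/94 = 21/47; 13/47 + 13/47 = 26/47; 21/47 + 26/47 = 1. Resulting codeword lengths (in the order the probabilities were given): (2, 2, 5, 4, 3, 5, 2). L_avg = sum(p_i * l_i) = 23/94*2 + 19/94*2 + 3/94*5 + 3/47*4 + 13/94*3 + 2/47*5 + 13/47*2 = 117/47 = 2.4894

2.4894 bits


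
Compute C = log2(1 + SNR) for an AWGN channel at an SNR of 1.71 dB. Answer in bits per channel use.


SNR_linear = 10^(1.71/10) = 1.4825; C = log2(1 + SNR_linear) = log2(1 + 1.4825) = 1.3118

1.3118 bits/channel use


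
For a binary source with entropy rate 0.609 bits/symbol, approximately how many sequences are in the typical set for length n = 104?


log2|A_typical| = nH = 104 * 0.609 = 63.336, so |A_typical| ~ 2^63.336 = 1.164e+19

1.164e+19


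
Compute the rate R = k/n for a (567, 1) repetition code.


Rate = k/n = 1/567

1/567


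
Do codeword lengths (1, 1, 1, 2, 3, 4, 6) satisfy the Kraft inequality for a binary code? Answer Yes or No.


Kraft sum = sum(2^(-l_i)) = 1.9531, need <= 1. Result: violated (a binary prefix-free code with these lengths cannot exist)

No


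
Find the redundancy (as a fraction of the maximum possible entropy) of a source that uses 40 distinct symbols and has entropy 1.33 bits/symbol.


H_max = log2(K) = log2(40) = 5.3219 bits/symbol. Redundancy = 1 - H/H_max = 1 - 1.33/5.3219 = 1 - 0.2499 = 0.7501

0.7501


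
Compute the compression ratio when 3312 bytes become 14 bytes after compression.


Ratio = original / compressed = 3312 / 14 = 236.5714

236.5714


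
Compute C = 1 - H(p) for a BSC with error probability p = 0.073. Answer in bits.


H(p) = -p*log2(p) - (1-p)*log2(1-p) = -0.073*log2(0.073) - 0.927*log2(0.927) = 0.275645 + 0.101376 = 0.377. C = 1 - H(p) = 1 - 0.377 = 0.623

0.623 bits


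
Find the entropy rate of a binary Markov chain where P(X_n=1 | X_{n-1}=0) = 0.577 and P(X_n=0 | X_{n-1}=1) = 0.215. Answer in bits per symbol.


Stationary distribution: pi_0 = p10/(p01+p10) = 0.2715, pi_1 = 0.7285. Entropy rate H' = pi_0*H(p01) + pi_1*H(p10) = 0.2715*0.9828 + 0.7285*0.7509 = 0.8139

0.8139 bits/symbol


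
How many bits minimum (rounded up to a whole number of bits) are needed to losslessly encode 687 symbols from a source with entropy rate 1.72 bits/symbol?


Minimum bits >= n * H = 687 * 1.72 = 1181.64, rounded up to a whole number of bits = 1182

1182 bits


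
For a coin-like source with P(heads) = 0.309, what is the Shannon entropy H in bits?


H = -p*log2(p) - (1-p)*log2(1-p). -0.309*log2(0.309) = 0.523545; -0.691*log2(0.691) = 0.368470. H = 0.523545 + 0.368470 = 0.892

0.892 bits


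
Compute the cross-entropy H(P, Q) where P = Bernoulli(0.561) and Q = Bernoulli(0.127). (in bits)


H(P,Q) = -p*log2(q) - (1-p)*log2(1-q). -0.561*log2(0.127) = 1.670153; -0.439*log2(0.873) = 0.086020. H(P,Q) = 1.670153 + 0.086020 = 1.7562

1.7562 bits


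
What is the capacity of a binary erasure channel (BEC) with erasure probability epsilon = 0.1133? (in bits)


C = 1 - epsilon = 1 - 0.1133 = 0.8867

0.8867 bits


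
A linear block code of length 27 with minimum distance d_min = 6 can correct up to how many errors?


Correction capability = floor((d-1)/2) = floor((6-1)/2) = 2

2 errors


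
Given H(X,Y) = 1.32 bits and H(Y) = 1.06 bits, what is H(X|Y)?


H(X|Y) = H(X,Y) - H(Y) = 1.32 - 1.06 = 0.26

0.26 bits


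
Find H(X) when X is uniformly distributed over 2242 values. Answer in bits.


H = log2(n) = log2(2242) = 11.1306

11.1306 bits


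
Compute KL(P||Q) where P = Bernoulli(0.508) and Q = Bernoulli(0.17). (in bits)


KL = p*log2(p/q) + (1-p)*log2((1-p)/(1-q)) = 0.508*log2(0.508/0.17) + 0.492*log2(0.492/0.83) = 0.4311

0.4311 bits


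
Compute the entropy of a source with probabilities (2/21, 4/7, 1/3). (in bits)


H = -sum(p_i * log2(p_i)). Terms: -(2/21)*log2(2/21) = 0.323078; -(4/7)*log2(4/7) = 0.461346; -(1/3)*log2(1/3) = 0.528321. H = 0.323078 + 0.461346 + 0.528321 = 1.3127

1.3127 bits


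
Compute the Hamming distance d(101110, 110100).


Count differing positions: . ^ ^ . ^ . = 3 differences

3


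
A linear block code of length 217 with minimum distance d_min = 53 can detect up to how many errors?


Detection capability = d_min - 1 = 53 - 1 = 52

52 errors


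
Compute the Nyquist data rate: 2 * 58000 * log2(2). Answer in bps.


Rate = 2 * B * log2(M) = 2 * 58000 * 1.0 = 116000.0

116000.0 bps


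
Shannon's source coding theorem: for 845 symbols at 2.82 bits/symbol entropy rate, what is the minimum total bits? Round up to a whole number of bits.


Minimum bits >= n * H = 845 * 2.82 = 2382.9, rounded up to a whole number of bits = 2383

2383 bits


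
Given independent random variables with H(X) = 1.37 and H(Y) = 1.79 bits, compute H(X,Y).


For independent variables, H(X,Y) = H(X) + H(Y) = 1.37 + 1.79 = 3.16

3.16 bits


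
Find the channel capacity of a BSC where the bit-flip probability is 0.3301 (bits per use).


H(p) = -p*log2(p) - (1-p)*log2(1-p) = -0.3301*log2(0.3301) - 0.6699*log2(0.6699) = 0.527838 + 0.387190 = 0.915. C = 1 - H(p) = 1 - 0.915 = 0.085

0.085 bits


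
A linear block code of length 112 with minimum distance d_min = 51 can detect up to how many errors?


Detection capability = d_min - 1 = 51 - 1 = 50

50 errors


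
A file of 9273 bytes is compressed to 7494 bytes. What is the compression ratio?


Ratio = original / compressed = 9273 / 7494 = 1.2374

1.2374


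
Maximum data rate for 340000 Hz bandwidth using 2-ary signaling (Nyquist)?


Rate = 2 * B * log2(M) = 2 * 340000 * 1.0 = 680000.0

680000.0 bps


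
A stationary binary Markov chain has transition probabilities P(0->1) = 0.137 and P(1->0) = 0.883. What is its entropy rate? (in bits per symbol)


Stationary distribution: pi_0 = p10/(p01+p10) = 0.8657, pi_1 = 0.1343. Entropy rate H' = pi_0*H(p01) + pi_1*H(p10) = 0.8657*0.5763 + 0.1343*0.5207 = 0.5689

0.5689 bits/symbol


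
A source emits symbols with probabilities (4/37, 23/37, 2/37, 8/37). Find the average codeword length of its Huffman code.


Huffman construction (repeatedly merge the two least-probable nodes; each merge adds 1 bit to every symbol beneath it): 2/37 + 4/37 = 6/37; 6/37 + 8/37 = 14/37; 14/37 + 23/37 = 1. Resulting codeword lengths (in the order the probabilities were given): (3, 1, 3, 2). L_avg = sum(p_i * l_i) = 4/37*3 + 23/37*1 + 2/37*3 + 8/37*2 = 57/37 = 1.5405

1.5405 bits


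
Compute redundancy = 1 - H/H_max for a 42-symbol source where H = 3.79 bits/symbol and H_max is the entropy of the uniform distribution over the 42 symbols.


H_max = log2(K) = log2(42) = 5.3923 bits/symbol. Redundancy = 1 - H/H_max = 1 - 3.79/5.3923 = 1 - 0.7029 = 0.2971

0.2971


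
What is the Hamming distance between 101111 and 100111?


Count differing positions: . . ^ . . . = 1 differences

1


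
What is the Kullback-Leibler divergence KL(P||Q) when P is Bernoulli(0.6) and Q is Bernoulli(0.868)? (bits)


KL = p*log2(p/q) + (1-p)*log2((1-p)/(1-q)) = 0.6*log2(0.6/0.868) + 0.4*log2(0.4/0.132) = 0.3201

0.3201 bits


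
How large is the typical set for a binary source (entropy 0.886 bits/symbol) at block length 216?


log2|A_typical| = nH = 216 * 0.886 = 191.376, so |A_typical| ~ 2^191.376 = 4.073e+57

4.073e+57


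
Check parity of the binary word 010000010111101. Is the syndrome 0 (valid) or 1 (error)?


Syndrome = XOR of all bits = 0 XOR 1 XOR 0 XOR 0 XOR 0 XOR 0 XOR 0 XOR 1 XOR 0 XOR 1 XOR 1 XOR 1 XOR 1 XOR 0 XOR 1 = 1

1


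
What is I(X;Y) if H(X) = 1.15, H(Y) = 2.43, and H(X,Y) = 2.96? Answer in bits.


I(X;Y) = H(X) + H(Y) - H(X,Y) = 1.15 + 2.43 - 2.96 = 0.62

0.62 bits


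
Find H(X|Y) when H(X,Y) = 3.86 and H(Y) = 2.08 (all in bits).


H(X|Y) = H(X,Y) - H(Y) = 3.86 - 2.08 = 1.78

1.78 bits


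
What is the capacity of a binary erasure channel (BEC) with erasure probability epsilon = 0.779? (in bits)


C = 1 - epsilon = 1 - 0.779 = 0.221

0.221 bits


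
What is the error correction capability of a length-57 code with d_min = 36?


Correction capability = floor((d-1)/2) = floor((36-1)/2) = 17

17 errors


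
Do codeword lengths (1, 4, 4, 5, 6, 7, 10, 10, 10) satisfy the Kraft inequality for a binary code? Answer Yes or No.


Kraft sum = sum(2^(-l_i)) = 0.6826, need <= 1. Result: satisfied (a binary prefix-free code with these lengths exists)

Yes


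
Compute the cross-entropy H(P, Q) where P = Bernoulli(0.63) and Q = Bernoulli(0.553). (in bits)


H(P,Q) = -p*log2(q) - (1-p)*log2(1-q). -0.63*log2(0.553) = 0.538429; -0.37*log2(0.447) = 0.429812. H(P,Q) = 0.538429 + 0.429812 = 0.9682

0.9682 bits


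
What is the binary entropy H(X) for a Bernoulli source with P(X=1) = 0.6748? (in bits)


H = -p*log2(p) - (1-p)*log2(1-p). -0.6748*log2(0.6748) = 0.382927; -0.3252*log2(0.3252) = 0.527019. H = 0.382927 + 0.527019 = 0.9099

0.9099 bits


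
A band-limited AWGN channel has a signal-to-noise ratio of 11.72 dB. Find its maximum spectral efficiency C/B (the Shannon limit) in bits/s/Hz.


SNR_linear = 10^(11.72/10) = 14.8594; C/B = log2(1 + SNR_linear) = log2(1 + 14.8594) = 3.9873

3.9873 bits/s/Hz


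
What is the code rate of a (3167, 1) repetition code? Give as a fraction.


Rate = k/n = 1/3167

1/3167


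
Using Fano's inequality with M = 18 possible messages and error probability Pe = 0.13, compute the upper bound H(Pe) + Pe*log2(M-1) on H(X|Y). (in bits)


H(Pe) = -Pe*log2(Pe) - (1-Pe)*log2(1-Pe) = -0.13*log2(0.13) - 0.87*log2(0.87) = 0.382644 + 0.174794 = 0.5574. Pe*log2(M-1) = 0.13*log2(17) = 0.531370. Bound = H(Pe) + Pe*log2(M-1) = 0.382644 + 0.174794 + 0.531370 = 1.0888

1.0888 bits


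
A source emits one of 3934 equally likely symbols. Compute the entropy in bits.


H = log2(n) = log2(3934) = 11.9418

11.9418 bits


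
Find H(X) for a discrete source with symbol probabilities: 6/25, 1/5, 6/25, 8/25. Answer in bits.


H = -sum(p_i * log2(p_i)). Terms: -(6/25)*log2(6/25) = 0.494134; -(1/5)*log2(1/5) = 0.464386; -(6/25)*log2(6/25) = 0.494134; -(8/25)*log2(8/25) = 0.526034. H = 0.494134 + 0.464386 + 0.494134 + 0.526034 = 1.9787

1.9787 bits


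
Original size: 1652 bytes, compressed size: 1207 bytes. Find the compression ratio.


Ratio = original / compressed = 1652 / 1207 = 1.3687

1.3687


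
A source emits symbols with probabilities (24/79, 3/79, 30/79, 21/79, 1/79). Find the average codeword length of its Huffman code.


Huffman construction (repeatedly merge the two least-probable nodes; each merge adds 1 bit to every symbol beneath it): 1/79 + 3/79 = 4/79; 4/79 + 21/79 = 25/79; 24/79 + 25/79 = 49/79; 30/79 + 49/79 = 1. Resulting codeword lengths (in the order the probabilities were given): (2, 4, 1, 3, 4). L_avg = sum(p_i * l_i) = 24/79*2 + 3/79*4 + 30/79*1 + 21/79*3 + 1/79*4 = 157/79 = 1.9873

1.9873 bits


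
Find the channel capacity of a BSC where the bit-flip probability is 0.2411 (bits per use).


H(p) = -p*log2(p) - (1-p)*log2(1-p) = -0.2411*log2(0.2411) - 0.7589*log2(0.7589) = 0.494809 + 0.302056 = 0.7969. C = 1 - H(p) = 1 - 0.7969 = 0.2031

0.2031 bits


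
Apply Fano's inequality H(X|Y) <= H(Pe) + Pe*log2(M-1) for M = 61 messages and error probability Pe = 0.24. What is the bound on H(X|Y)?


H(Pe) = -Pe*log2(Pe) - (1-Pe)*log2(1-Pe) = -0.24*log2(0.24) - 0.76*log2(0.76) = 0.494134 + 0.300906 = 0.795. Pe*log2(M-1) = 0.24*log2(60) = 1.417654. Bound = H(Pe) + Pe*log2(M-1) = 0.494134 + 0.300906 + 1.417654 = 2.2127

2.2127 bits


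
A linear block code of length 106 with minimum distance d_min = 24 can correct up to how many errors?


Correction capability = floor((d-1)/2) = floor((24-1)/2) = 11

11 errors


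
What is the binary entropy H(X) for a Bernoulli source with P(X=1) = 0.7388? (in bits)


H = -p*log2(p) - (1-p)*log2(1-p). -0.7388*log2(0.7388) = 0.322667; -0.2612*log2(0.2612) = 0.505885. H = 0.322667 + 0.505885 = 0.8286

0.8286 bits


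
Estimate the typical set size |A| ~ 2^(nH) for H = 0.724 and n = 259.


log2|A_typical| = nH = 259 * 0.724 = 187.516, so |A_typical| ~ 2^187.516 = 2.805e+56

2.805e+56


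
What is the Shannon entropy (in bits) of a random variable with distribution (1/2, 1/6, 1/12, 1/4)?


H = -sum(p_i * log2(p_i)). Terms: -(1/2)*log2(1/2) = 0.500000; -(1/6)*log2(1/6) = 0.430827; -(1/12)*log2(1/12) = 0.298747; -(1/4)*log2(1/4) = 0.500000. H = 0.500000 + 0.430827 + 0.298747 + 0.500000 = 1.7296

1.7296 bits


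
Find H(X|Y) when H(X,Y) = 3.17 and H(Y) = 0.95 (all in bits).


H(X|Y) = H(X,Y) - H(Y) = 3.17 - 0.95 = 2.22

2.22 bits


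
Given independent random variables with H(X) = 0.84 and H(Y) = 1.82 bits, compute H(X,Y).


For independent variables, H(X,Y) = H(X) + H(Y) = 0.84 + 1.82 = 2.66

2.66 bits


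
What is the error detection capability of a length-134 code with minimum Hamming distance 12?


Detection capability = d_min - 1 = 12 - 1 = 11

11 errors


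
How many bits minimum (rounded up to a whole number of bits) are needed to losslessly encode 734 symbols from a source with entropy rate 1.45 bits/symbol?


Minimum bits >= n * H = 734 * 1.45 = 1064.3, rounded up to a whole number of bits = 1065

1065 bits


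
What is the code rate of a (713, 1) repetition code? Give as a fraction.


Rate = k/n = 1/713

1/713


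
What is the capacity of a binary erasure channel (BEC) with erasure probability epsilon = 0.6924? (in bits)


C = 1 - epsilon = 1 - 0.6924 = 0.3076

0.3076 bits


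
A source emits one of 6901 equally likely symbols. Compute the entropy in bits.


H = log2(n) = log2(6901) = 12.7526

12.7526 bits


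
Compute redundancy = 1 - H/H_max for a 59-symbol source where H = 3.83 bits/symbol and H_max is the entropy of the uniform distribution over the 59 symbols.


H_max = log2(K) = log2(59) = 5.8826 bits/symbol. Redundancy = 1 - H/H_max = 1 - 3.83/5.8826 = 1 - 0.6511 = 0.3489

0.3489


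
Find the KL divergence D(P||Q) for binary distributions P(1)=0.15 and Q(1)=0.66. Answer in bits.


KL = p*log2(p/q) + (1-p)*log2((1-p)/(1-q)) = 0.15*log2(0.15/0.66) + 0.85*log2(0.85/0.34) = 0.803

0.803 bits


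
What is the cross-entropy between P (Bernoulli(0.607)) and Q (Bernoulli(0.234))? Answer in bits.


H(P,Q) = -p*log2(q) - (1-p)*log2(1-q). -0.607*log2(0.234) = 1.271920; -0.393*log2(0.766) = 0.151141. H(P,Q) = 1.271920 + 0.151141 = 1.4231

1.4231 bits


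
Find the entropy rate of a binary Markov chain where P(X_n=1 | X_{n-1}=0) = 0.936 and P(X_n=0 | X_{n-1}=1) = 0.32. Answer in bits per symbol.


Stationary distribution: pi_0 = p10/(p01+p10) = 0.2548, pi_1 = 0.7452. Entropy rate H' = pi_0*H(p01) + pi_1*H(p10) = 0.2548*0.3431 + 0.7452*0.9044 = 0.7614

0.7614 bits/symbol


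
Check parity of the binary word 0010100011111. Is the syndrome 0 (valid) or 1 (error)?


Syndrome = XOR of all bits = 0 XOR 0 XOR 1 XOR 0 XOR 1 XOR 0 XOR 0 XOR 0 XOR 1 XOR 1 XOR 1 XOR 1 XOR 1 = 1

1


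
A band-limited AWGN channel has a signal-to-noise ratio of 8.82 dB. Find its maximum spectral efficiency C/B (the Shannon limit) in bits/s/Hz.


SNR_linear = 10^(8.82/10) = 7.6208; C/B = log2(1 + SNR_linear) = log2(1 + 7.6208) = 3.1078

3.1078 bits/s/Hz


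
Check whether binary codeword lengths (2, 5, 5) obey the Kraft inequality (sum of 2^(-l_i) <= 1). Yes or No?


Kraft sum = sum(2^(-l_i)) = 0.3125, need <= 1. Result: satisfied (a binary prefix-free code with these lengths exists)

Yes


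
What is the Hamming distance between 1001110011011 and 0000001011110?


Count differing positions: ^ . . ^ ^ ^ ^ . . . ^ . ^ = 7 differences

7


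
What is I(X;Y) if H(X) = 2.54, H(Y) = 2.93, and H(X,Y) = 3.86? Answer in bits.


I(X;Y) = H(X) + H(Y) - H(X,Y) = 2.54 + 2.93 - 3.86 = 1.61

1.61 bits


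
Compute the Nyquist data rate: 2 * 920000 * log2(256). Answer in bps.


Rate = 2 * B * log2(M) = 2 * 920000 * 8.0 = 14720000.0

14720000.0 bps


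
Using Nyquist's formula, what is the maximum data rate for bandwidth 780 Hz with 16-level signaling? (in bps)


Rate = 2 * B * log2(M) = 2 * 780 * 4.0 = 6240.0

6240.0 bps


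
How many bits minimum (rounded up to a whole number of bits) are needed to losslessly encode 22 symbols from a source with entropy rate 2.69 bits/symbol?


Minimum bits >= n * H = 22 * 2.69 = 59.18, rounded up to a whole number of bits = 60

60 bits


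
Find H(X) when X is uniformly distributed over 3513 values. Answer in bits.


H = log2(n) = log2(3513) = 11.7785

11.7785 bits


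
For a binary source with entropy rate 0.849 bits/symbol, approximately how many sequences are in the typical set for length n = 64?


log2|A_typical| = nH = 64 * 0.849 = 54.336, so |A_typical| ~ 2^54.336 = 2.274e+16

2.274e+16


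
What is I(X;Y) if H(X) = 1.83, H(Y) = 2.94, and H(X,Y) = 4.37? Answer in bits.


I(X;Y) = H(X) + H(Y) - H(X,Y) = 1.83 + 2.94 - 4.37 = 0.4

0.4 bits


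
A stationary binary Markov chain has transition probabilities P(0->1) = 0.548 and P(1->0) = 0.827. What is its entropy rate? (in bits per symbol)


Stationary distribution: pi_0 = p10/(p01+p10) = 0.6015, pi_1 = 0.3985. Entropy rate H' = pi_0*H(p01) + pi_1*H(p10) = 0.6015*0.9933 + 0.3985*0.6645 = 0.8623

0.8623 bits/symbol


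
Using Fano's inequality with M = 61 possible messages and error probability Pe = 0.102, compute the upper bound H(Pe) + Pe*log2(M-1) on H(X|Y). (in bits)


H(Pe) = -Pe*log2(Pe) - (1-Pe)*log2(1-Pe) = -0.102*log2(0.102) - 0.898*log2(0.898) = 0.335923 + 0.139381 = 0.4753. Pe*log2(M-1) = 0.102*log2(60) = 0.602503. Bound = H(Pe) + Pe*log2(M-1) = 0.335923 + 0.139381 + 0.602503 = 1.0778

1.0778 bits


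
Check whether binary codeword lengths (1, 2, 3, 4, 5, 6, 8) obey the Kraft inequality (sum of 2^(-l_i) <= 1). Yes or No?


Kraft sum = sum(2^(-l_i)) = 0.9883, need <= 1. Result: satisfied (a binary prefix-free code with these lengths exists)

Yes


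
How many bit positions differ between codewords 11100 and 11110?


Count differing positions: . . . ^ . = 1 differences

1


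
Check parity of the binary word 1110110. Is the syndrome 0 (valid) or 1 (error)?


Syndrome = XOR of all bits = 1 XOR 1 XOR 1 XOR 0 XOR 1 XOR 1 XOR 0 = 1

1


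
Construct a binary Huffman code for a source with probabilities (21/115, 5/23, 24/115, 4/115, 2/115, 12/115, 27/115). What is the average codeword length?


Huffman construction (repeatedly merge the two least-probable nodes; each merge adds 1 bit to every symbol beneath it): 2/115 + 4/115 = 6/115; 6/115 + 12/115 = 18/115; 18/115 + 21/115 = 39/115; 24/115 + 5/23 = 49/115; 27/115 + 39/115 = 66/115; 49/115 + 66/115 = 1. Resulting codeword lengths (in the order the probabilities were given): (3, 2, 2, 5, 5, 4, 2). L_avg = sum(p_i * l_i) = 21/115*3 + 5/23*2 + 24/115*2 + 4/115*5 + 2/115*5 + 12/115*4 + 27/115*2 = 293/115 = 2.5478

2.5478 bits


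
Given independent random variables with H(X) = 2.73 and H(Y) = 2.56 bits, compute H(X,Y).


For independent variables, H(X,Y) = H(X) + H(Y) = 2.73 + 2.56 = 5.29

5.29 bits


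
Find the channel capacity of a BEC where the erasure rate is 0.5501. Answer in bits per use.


C = 1 - epsilon = 1 - 0.5501 = 0.4499

0.4499 bits


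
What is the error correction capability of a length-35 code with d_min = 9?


Correction capability = floor((d-1)/2) = floor((9-1)/2) = 4

4 errors


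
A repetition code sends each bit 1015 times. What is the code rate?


Rate = k/n = 1/1015

1/1015


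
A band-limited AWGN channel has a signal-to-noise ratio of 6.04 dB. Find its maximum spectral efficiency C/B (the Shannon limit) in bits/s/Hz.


SNR_linear = 10^(6.04/10) = 4.0179; C/B = log2(1 + SNR_linear) = log2(1 + 4.0179) = 2.3271

2.3271 bits/s/Hz


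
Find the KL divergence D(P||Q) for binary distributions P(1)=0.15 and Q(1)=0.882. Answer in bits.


KL = p*log2(p/q) + (1-p)*log2((1-p)/(1-q)) = 0.15*log2(0.15/0.882) + 0.85*log2(0.85/0.118) = 2.038

2.038 bits


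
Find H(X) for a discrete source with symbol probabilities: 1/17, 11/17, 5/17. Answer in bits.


H = -sum(p_i * log2(p_i)). Terms: -(1/17)*log2(1/17) = 0.240439; -(11/17)*log2(11/17) = 0.406373; -(5/17)*log2(5/17) = 0.519275. H = 0.240439 + 0.406373 + 0.519275 = 1.1661

1.1661 bits


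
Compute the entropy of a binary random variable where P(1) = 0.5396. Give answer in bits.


H = -p*log2(p) - (1-p)*log2(1-p). -0.5396*log2(0.5396) = 0.480264; -0.4604*log2(0.4604) = 0.515206. H = 0.480264 + 0.515206 = 0.9955

0.9955 bits


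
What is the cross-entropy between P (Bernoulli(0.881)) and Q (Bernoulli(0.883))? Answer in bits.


H(P,Q) = -p*log2(q) - (1-p)*log2(1-q). -0.881*log2(0.883) = 0.158152; -0.119*log2(0.117) = 0.368355. H(P,Q) = 0.158152 + 0.368355 = 0.5265

0.5265 bits


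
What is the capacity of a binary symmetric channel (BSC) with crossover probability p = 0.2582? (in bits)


H(p) = -p*log2(p) - (1-p)*log2(1-p) = -0.2582*log2(0.2582) - 0.7418*log2(0.7418) = 0.504378 + 0.319640 = 0.824. C = 1 - H(p) = 1 - 0.824 = 0.176

0.176 bits


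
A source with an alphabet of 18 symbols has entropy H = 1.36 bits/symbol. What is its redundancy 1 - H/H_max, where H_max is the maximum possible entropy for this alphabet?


H_max = log2(K) = log2(18) = 4.1699 bits/symbol. Redundancy = 1 - H/H_max = 1 - 1.36/4.1699 = 1 - 0.3261 = 0.6739

0.6739


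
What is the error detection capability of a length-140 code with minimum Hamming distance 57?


Detection capability = d_min - 1 = 57 - 1 = 56

56 errors


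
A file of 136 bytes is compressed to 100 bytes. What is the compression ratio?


Ratio = original / compressed = 136 / 100 = 1.36

1.36


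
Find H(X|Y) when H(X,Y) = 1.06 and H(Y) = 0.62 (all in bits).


H(X|Y) = H(X,Y) - H(Y) = 1.06 - 0.62 = 0.44

0.44 bits


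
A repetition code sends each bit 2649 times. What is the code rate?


Rate = k/n = 1/2649

1/2649


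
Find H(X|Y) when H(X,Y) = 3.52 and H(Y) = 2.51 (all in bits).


H(X|Y) = H(X,Y) - H(Y) = 3.52 - 2.51 = 1.01

1.01 bits


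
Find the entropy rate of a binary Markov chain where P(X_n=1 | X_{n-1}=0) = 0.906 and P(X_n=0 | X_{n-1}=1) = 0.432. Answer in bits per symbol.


Stationary distribution: pi_0 = p10/(p01+p10) = 0.3229, pi_1 = 0.6771. Entropy rate H' = pi_0*H(p01) + pi_1*H(p10) = 0.3229*0.4497 + 0.6771*0.9866 = 0.8133

0.8133 bits/symbol


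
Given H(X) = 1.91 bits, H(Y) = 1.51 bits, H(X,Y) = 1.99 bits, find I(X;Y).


I(X;Y) = H(X) + H(Y) - H(X,Y) = 1.91 + 1.51 - 1.99 = 1.43

1.43 bits


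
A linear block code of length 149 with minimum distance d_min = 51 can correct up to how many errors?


Correction capability = floor((d-1)/2) = floor((51-1)/2) = 25

25 errors


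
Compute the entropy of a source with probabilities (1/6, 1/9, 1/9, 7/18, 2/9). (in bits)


H = -sum(p_i * log2(p_i)). Terms: -(1/6)*log2(1/6) = 0.430827; -(1/9)*log2(1/9) = 0.352214; -(1/9)*log2(1/9) = 0.352214; -(7/18)*log2(7/18) = 0.529888; -(2/9)*log2(2/9) = 0.482206. H = 0.430827 + 0.352214 + 0.352214 + 0.529888 + 0.482206 = 2.1473

2.1473 bits


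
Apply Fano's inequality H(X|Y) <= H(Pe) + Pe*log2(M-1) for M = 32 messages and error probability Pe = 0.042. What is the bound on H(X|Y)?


H(Pe) = -Pe*log2(Pe) - (1-Pe)*log2(1-Pe) = -0.042*log2(0.042) - 0.958*log2(0.958) = 0.192086 + 0.059303 = 0.2514. Pe*log2(M-1) = 0.042*log2(31) = 0.208076. Bound = H(Pe) + Pe*log2(M-1) = 0.192086 + 0.059303 + 0.208076 = 0.4595

0.4595 bits


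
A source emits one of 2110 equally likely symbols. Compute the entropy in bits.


H = log2(n) = log2(2110) = 11.043

11.043 bits


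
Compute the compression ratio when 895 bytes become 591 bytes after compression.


Ratio = original / compressed = 895 / 591 = 1.5144

1.5144


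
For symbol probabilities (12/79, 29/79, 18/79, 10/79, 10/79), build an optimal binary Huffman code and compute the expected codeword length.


Huffman construction (repeatedly merge the two least-probable nodes; each merge adds 1 bit to every symbol beneath it): 10/79 + 10/79 = 20/79; 12/79 + 18/79 = 30/79; 20/79 + 29/79 = 49/79; 30/79 + 49/79 = 1. Resulting codeword lengths (in the order the probabilities were given): (2, 2, 2, 3, 3). L_avg = sum(p_i * l_i) = 12/79*2 + 29/79*2 + 18/79*2 + 10/79*3 + 10/79*3 = 178/79 = 2.2532

2.2532 bits


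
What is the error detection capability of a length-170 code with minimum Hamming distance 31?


Detection capability = d_min - 1 = 31 - 1 = 30

30 errors


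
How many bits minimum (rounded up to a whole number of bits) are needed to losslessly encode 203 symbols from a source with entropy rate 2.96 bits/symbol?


Minimum bits >= n * H = 203 * 2.96 = 600.88, rounded up to a whole number of bits = 601

601 bits


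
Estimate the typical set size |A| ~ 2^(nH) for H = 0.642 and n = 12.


log2|A_typical| = nH = 12 * 0.642 = 7.704, so |A_typical| ~ 2^7.704 = 2.085e+02

2.085e+02


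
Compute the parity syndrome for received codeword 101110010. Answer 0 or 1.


Syndrome = XOR of all bits = 1 XOR 0 XOR 1 XOR 1 XOR 1 XOR 0 XOR 0 XOR 1 XOR 0 = 1

1


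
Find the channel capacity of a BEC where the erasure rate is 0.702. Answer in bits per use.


C = 1 - epsilon = 1 - 0.702 = 0.298

0.298 bits


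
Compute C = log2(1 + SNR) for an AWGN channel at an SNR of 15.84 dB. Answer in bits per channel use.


SNR_linear = 10^(15.84/10) = 38.3707; C = log2(1 + SNR_linear) = log2(1 + 38.3707) = 5.2991

5.2991 bits/channel use


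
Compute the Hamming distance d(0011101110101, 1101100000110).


Count differing positions: ^ ^ ^ . . . ^ ^ ^ . . ^ ^ = 8 differences

8


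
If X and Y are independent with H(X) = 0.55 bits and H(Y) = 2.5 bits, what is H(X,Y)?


For independent variables, H(X,Y) = H(X) + H(Y) = 0.55 + 2.5 = 3.05

3.05 bits


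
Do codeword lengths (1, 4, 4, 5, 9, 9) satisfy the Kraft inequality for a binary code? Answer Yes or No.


Kraft sum = sum(2^(-l_i)) = 0.6602, need <= 1. Result: satisfied (a binary prefix-free code with these lengths exists)

Yes


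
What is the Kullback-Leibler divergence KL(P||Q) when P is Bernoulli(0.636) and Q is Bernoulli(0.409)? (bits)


KL = p*log2(p/q) + (1-p)*log2((1-p)/(1-q)) = 0.636*log2(0.636/0.409) + 0.364*log2(0.364/0.591) = 0.1506

0.1506 bits


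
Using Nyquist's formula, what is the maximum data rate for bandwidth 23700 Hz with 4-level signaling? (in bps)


Rate = 2 * B * log2(M) = 2 * 23700 * 2.0 = 94800.0

94800.0 bps


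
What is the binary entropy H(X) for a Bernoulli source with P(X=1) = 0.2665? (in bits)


H = -p*log2(p) - (1-p)*log2(1-p). -0.2665*log2(0.2665) = 0.508427; -0.7335*log2(0.7335) = 0.327971. H = 0.508427 + 0.327971 = 0.8364

0.8364 bits


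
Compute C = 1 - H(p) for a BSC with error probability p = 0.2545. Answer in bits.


H(p) = -p*log2(p) - (1-p)*log2(1-p) = -0.2545*log2(0.2545) - 0.7455*log2(0.7455) = 0.502450 + 0.315883 = 0.8183. C = 1 - H(p) = 1 - 0.8183 = 0.1817

0.1817 bits


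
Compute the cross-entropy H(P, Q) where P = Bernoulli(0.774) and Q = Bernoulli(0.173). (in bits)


H(P,Q) = -p*log2(q) - (1-p)*log2(1-q). -0.774*log2(0.173) = 1.959115; -0.226*log2(0.827) = 0.061933. H(P,Q) = 1.959115 + 0.061933 = 2.021

2.021 bits


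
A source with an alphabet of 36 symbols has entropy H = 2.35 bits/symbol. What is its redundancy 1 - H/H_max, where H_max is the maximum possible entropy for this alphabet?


H_max = log2(K) = log2(36) = 5.1699 bits/symbol. Redundancy = 1 - H/H_max = 1 - 2.35/5.1699 = 1 - 0.4546 = 0.5454

0.5454


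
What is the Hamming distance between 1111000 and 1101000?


Count differing positions: . . ^ . . . . = 1 differences

1


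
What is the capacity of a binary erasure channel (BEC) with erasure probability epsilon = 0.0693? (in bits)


C = 1 - epsilon = 1 - 0.0693 = 0.9307

0.9307 bits


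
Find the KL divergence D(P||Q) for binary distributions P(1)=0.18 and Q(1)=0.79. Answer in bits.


KL = p*log2(p/q) + (1-p)*log2((1-p)/(1-q)) = 0.18*log2(0.18/0.79) + 0.82*log2(0.82/0.21) = 1.2274

1.2274 bits


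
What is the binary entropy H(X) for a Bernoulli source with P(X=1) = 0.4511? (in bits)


H = -p*log2(p) - (1-p)*log2(1-p). -0.4511*log2(0.4511) = 0.518080; -0.5489*log2(0.5489) = 0.475010. H = 0.518080 + 0.475010 = 0.9931

0.9931 bits


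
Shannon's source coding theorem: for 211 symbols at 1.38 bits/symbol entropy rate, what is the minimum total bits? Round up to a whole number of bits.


Minimum bits >= n * H = 211 * 1.38 = 291.18, rounded up to a whole number of bits = 292

292 bits


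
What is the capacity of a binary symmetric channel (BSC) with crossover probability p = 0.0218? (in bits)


H(p) = -p*log2(p) - (1-p)*log2(1-p) = -0.0218*log2(0.0218) - 0.9782*log2(0.9782) = 0.120326 + 0.031105 = 0.1514. C = 1 - H(p) = 1 - 0.1514 = 0.8486

0.8486 bits


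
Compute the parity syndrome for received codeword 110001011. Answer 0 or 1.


Syndrome = XOR of all bits = 1 XOR 1 XOR 0 XOR 0 XOR 0 XOR 1 XOR 0 XOR 1 XOR 1 = 1

1


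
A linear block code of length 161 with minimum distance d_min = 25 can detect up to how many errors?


Detection capability = d_min - 1 = 25 - 1 = 24

24 errors


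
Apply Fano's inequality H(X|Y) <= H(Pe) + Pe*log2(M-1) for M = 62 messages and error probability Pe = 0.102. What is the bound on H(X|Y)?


H(Pe) = -Pe*log2(Pe) - (1-Pe)*log2(1-Pe) = -0.102*log2(0.102) - 0.898*log2(0.898) = 0.335923 + 0.139381 = 0.4753. Pe*log2(M-1) = 0.102*log2(61) = 0.604935. Bound = H(Pe) + Pe*log2(M-1) = 0.335923 + 0.139381 + 0.604935 = 1.0802

1.0802 bits


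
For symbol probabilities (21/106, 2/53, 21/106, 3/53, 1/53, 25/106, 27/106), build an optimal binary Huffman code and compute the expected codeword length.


Huffman construction (repeatedly merge the two least-probable nodes; each merge adds 1 bit to every symbol beneath it): 1/53 + 2/53 = 3/53; 3/53 + 3/53 = 6/53; 6/53 + 21/106 = 33/106; 21/106 + 25/106 = 23/53; 27/106 + 33/106 = 30/53; 23/53 + 30/53 = 1. Resulting codeword lengths (in the order the probabilities were given): (3, 5, 2, 4, 5, 2, 2). L_avg = sum(p_i * l_i) = 21/106*3 + 2/53*5 + 21/106*2 + 3/53*4 + 1/53*5 + 25/106*2 + 27/106*2 = 263/106 = 2.4811

2.4811 bits


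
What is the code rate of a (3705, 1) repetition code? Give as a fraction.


Rate = k/n = 1/3705

1/3705


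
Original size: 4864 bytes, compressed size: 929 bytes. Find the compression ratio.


Ratio = original / compressed = 4864 / 929 = 5.2357

5.2357


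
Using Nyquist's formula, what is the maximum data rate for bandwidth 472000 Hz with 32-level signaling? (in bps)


Rate = 2 * B * log2(M) = 2 * 472000 * 5.0 = 4720000.0

4720000.0 bps


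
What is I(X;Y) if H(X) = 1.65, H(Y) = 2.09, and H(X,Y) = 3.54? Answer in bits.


I(X;Y) = H(X) + H(Y) - H(X,Y) = 1.65 + 2.09 - 3.54 = 0.2

0.2 bits


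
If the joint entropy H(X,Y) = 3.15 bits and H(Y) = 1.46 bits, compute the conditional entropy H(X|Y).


H(X|Y) = H(X,Y) - H(Y) = 3.15 - 1.46 = 1.69

1.69 bits


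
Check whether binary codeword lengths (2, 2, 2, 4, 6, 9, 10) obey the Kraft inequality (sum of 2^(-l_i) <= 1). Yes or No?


Kraft sum = sum(2^(-l_i)) = 0.8311, need <= 1. Result: satisfied (a binary prefix-free code with these lengths exists)

Yes


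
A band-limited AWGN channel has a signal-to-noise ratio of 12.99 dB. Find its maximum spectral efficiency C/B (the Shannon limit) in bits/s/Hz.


SNR_linear = 10^(12.99/10) = 19.9067; C/B = log2(1 + SNR_linear) = log2(1 + 19.9067) = 4.3859

4.3859 bits/s/Hz


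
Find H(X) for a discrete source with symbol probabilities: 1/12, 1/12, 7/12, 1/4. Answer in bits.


H = -sum(p_i * log2(p_i)). Terms: -(1/12)*log2(1/12) = 0.298747; -(1/12)*log2(1/12) = 0.298747; -(7/12)*log2(7/12) = 0.453604; -(1/4)*log2(1/4) = 0.500000. H = 0.298747 + 0.298747 + 0.453604 + 0.500000 = 1.5511

1.5511 bits


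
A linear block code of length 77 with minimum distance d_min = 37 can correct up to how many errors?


Correction capability = floor((d-1)/2) = floor((37-1)/2) = 18

18 errors


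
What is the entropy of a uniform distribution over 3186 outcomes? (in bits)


H = log2(n) = log2(3186) = 11.6375

11.6375 bits


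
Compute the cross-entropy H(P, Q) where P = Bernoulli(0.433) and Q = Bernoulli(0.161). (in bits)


H(P,Q) = -p*log2(q) - (1-p)*log2(1-q). -0.433*log2(0.161) = 1.140898; -0.567*log2(0.839) = 0.143597. H(P,Q) = 1.140898 + 0.143597 = 1.2845

1.2845 bits


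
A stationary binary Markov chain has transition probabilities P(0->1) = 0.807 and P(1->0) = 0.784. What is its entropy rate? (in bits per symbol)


Stationary distribution: pi_0 = p10/(p01+p10) = 0.4928, pi_1 = 0.5072. Entropy rate H' = pi_0*H(p01) + pi_1*H(p10) = 0.4928*0.7077 + 0.5072*0.7528 = 0.7306

0.7306 bits/symbol


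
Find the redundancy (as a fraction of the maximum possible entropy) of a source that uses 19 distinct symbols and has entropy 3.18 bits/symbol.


H_max = log2(K) = log2(19) = 4.2479 bits/symbol. Redundancy = 1 - H/H_max = 1 - 3.18/4.2479 = 1 - 0.7486 = 0.2514

0.2514


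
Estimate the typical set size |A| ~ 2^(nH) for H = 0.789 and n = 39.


log2|A_typical| = nH = 39 * 0.789 = 30.771, so |A_typical| ~ 2^30.771 = 1.832e+09

1.832e+09


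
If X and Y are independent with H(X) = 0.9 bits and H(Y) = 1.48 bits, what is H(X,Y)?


For independent variables, H(X,Y) = H(X) + H(Y) = 0.9 + 1.48 = 2.38

2.38 bits


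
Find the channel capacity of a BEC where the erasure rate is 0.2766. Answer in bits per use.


C = 1 - epsilon = 1 - 0.2766 = 0.7234

0.7234 bits


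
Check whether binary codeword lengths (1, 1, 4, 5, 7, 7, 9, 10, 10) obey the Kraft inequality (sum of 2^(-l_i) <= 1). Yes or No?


Kraft sum = sum(2^(-l_i)) = 1.1133, need <= 1. Result: violated (a binary prefix-free code with these lengths cannot exist)

No


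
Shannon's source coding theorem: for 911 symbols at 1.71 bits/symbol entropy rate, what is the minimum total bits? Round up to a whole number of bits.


Minimum bits >= n * H = 911 * 1.71 = 1557.81, rounded up to a whole number of bits = 1558

1558 bits


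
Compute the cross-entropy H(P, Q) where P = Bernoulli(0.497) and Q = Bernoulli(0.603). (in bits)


H(P,Q) = -p*log2(q) - (1-p)*log2(1-q). -0.497*log2(0.603) = 0.362696; -0.503*log2(0.397) = 0.670393. H(P,Q) = 0.362696 + 0.670393 = 1.0331

1.0331 bits


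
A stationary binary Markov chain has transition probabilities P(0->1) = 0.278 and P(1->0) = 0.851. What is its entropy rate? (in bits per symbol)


Stationary distribution: pi_0 = p10/(p01+p10) = 0.7538, pi_1 = 0.2462. Entropy rate H' = pi_0*H(p01) + pi_1*H(p10) = 0.7538*0.8527 + 0.2462*0.6073 = 0.7923

0.7923 bits/symbol
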